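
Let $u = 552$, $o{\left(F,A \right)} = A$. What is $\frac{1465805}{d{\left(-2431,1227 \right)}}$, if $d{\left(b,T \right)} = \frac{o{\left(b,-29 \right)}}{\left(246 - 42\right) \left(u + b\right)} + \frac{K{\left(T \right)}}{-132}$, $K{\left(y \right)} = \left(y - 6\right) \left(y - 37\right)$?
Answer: $- \frac{561866509380}{4219350841} \approx -133.16$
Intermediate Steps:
$K{\left(y \right)} = \left(-37 + y\right) \left(-6 + y\right)$ ($K{\left(y \right)} = \left(-6 + y\right) \left(-37 + y\right) = \left(-37 + y\right) \left(-6 + y\right)$)
$d{\left(b,T \right)} = - \frac{37}{22} - \frac{29}{112608 + 204 b} - \frac{T^{2}}{132} + \frac{43 T}{132}$ ($d{\left(b,T \right)} = - \frac{29}{\left(246 - 42\right) \left(552 + b\right)} + \frac{222 + T^{2} - 43 T}{-132} = - \frac{29}{204 \left(552 + b\right)} + \left(222 + T^{2} - 43 T\right) \left(- \frac{1}{132}\right) = - \frac{29}{112608 + 204 b} - \left(\frac{37}{22} - \frac{43 T}{132} + \frac{T^{2}}{132}\right) = - \frac{37}{22} - \frac{29}{112608 + 204 b} - \frac{T^{2}}{132} + \frac{43 T}{132}$)
$\frac{1465805}{d{\left(-2431,1227 \right)}} = \frac{1465805}{\frac{1}{2244} \frac{1}{552 - 2431} \left(-2083567 - 9384 \cdot 1227^{2} + 403512 \cdot 1227 - - 41327 \left(222 + 1227^{2} - 52761\right)\right)} = \frac{1465805}{\frac{1}{2244} \frac{1}{-1879} \left(-2083567 - 14127884136 + 495109224 - - 41327 \left(222 + 1505529 - 52761\right)\right)} = \frac{1465805}{\frac{1}{2244} \left(- \frac{1}{1879}\right) \left(-2083567 - 14127884136 + 495109224 - \left(-41327\right) 1452990\right)} = \frac{1465805}{\frac{1}{2244} \left(- \frac{1}{1879}\right) \left(-2083567 - 14127884136 + 495109224 + 60047717730\right)} = \frac{1465805}{\frac{1}{2244} \left(- \frac{1}{1879}\right) 46412859251} = \frac{1465805}{- \frac{4219350841}{383316}} = 1465805 \left(- \frac{383316}{4219350841}\right) = - \frac{561866509380}{4219350841}$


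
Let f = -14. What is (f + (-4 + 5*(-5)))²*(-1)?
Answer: -1849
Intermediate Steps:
(f + (-4 + 5*(-5)))²*(-1) = (-14 + (-4 + 5*(-5)))²*(-1) = (-14 + (-4 - 25))²*(-1) = (-14 - 29)²*(-1) = (-43)²*(-1) = 1849*(-1) = -1849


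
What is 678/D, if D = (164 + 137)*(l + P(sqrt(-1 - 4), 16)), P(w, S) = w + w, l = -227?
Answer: -51302/5172083 - 452*I*sqrt(5)/5172083 ≈ -0.009919 - 0.00019541*I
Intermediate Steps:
P(w, S) = 2*w
D = -68327 + 602*I*sqrt(5) (D = (164 + 137)*(-227 + 2*sqrt(-1 - 4)) = 301*(-227 + 2*sqrt(-5)) = 301*(-227 + 2*(I*sqrt(5))) = 301*(-227 + 2*I*sqrt(5)) = -68327 + 602*I*sqrt(5) ≈ -68327.0 + 1346.1*I)
678/D = 678/(-68327 + 602*I*sqrt(5))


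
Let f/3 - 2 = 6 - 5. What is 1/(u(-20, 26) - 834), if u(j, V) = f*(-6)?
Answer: -1/888 ≈ -0.0011261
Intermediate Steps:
f = 9 (f = 6 + 3*(6 - 5) = 6 + 3*1 = 6 + 3 = 9)
u(j, V) = -54 (u(j, V) = 9*(-6) = -54)
1/(u(-20, 26) - 834) = 1/(-54 - 834) = 1/(-888) = -1/888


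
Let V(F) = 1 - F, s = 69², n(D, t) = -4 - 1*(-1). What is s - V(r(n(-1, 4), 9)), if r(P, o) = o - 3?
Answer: 4766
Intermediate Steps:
n(D, t) = -3 (n(D, t) = -4 + 1 = -3)
r(P, o) = -3 + o
s = 4761
s - V(r(n(-1, 4), 9)) = 4761 - (1 - (-3 + 9)) = 4761 - (1 - 1*6) = 4761 - (1 - 6) = 4761 - 1*(-5) = 4761 + 5 = 4766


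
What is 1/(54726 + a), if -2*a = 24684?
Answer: 1/42384 ≈ 2.3594e-5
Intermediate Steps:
a = -12342 (a = -1/2*24684 = -12342)
1/(54726 + a) = 1/(54726 - 12342) = 1/42384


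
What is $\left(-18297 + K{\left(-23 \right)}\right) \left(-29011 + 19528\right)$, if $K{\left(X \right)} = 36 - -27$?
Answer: $172913022$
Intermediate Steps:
$K{\left(X \right)} = 63$ ($K{\left(X \right)} = 36 + 27 = 63$)
$\left(-18297 + K{\left(-23 \right)}\right) \left(-29011 + 19528\right) = \left(-18297 + 63\right) \left(-29011 + 19528\right) = \left(-18234\right) \left(-9483\right) = 172913022$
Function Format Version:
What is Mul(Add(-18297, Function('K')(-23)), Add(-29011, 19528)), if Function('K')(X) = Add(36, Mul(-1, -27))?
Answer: 172913022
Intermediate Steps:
Function('K')(X) = 63 (Function('K')(X) = Add(36, 27) = 63)
Mul(Add(-18297, Function('K')(-23)), Add(-29011, 19528)) = Mul(Add(-18297, 63), Add(-29011, 19528)) = Mul(-18234, -9483) = 172913022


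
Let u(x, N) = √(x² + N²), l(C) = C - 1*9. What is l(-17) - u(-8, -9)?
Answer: -26 - √145 ≈ -38.042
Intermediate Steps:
l(C) = -9 + C (l(C) = C - 9 = -9 + C)
u(x, N) = √(N² + x²)
l(-17) - u(-8, -9) = (-9 - 17) - √((-9)² + (-8)²) = -26 - √(81 + 64) = -26 - √145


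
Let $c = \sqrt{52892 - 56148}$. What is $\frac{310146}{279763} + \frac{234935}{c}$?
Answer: $\frac{310146}{279763} - \frac{234935 i \sqrt{814}}{1628} \approx 1.1086 - 4117.2 i$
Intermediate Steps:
$c = 2 i \sqrt{814}$ ($c = \sqrt{-3256} = 2 i \sqrt{814} \approx 57.061 i$)
$\frac{310146}{279763} + \frac{234935}{c} = \frac{310146}{279763} + \frac{234935}{2 i \sqrt{814}} = 310146 \cdot \frac{1}{279763} + 234935 \left(- \frac{i \sqrt{814}}{1628}\right) = \frac{310146}{279763} - \frac{234935 i \sqrt{814}}{1628}$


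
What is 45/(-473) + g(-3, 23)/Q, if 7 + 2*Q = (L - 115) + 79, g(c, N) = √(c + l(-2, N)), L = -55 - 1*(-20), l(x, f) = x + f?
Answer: -45/473 - √2/13 ≈ -0.20392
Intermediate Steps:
l(x, f) = f + x
L = -35 (L = -55 + 20 = -35)
g(c, N) = √(-2 + N + c) (g(c, N) = √(c + (N - 2)) = √(c + (-2 + N)) = √(-2 + N + c))
Q = -39 (Q = -7/2 + ((-35 - 115) + 79)/2 = -7/2 + (-150 + 79)/2 = -7/2 + (½)*(-71) = -7/2 - 71/2 = -39)
45/(-473) + g(-3, 23)/Q = 45/(-473) + √(-2 + 23 - 3)/(-39) = 45*(-1/473) + √18*(-1/39) = -45/473 + (3*√2)*(-1/39) = -45/473 - √2/13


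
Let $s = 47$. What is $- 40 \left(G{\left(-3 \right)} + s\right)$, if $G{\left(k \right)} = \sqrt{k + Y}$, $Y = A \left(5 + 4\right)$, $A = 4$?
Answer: $-1880 - 40 \sqrt{33} \approx -2109.8$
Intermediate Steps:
$Y = 36$ ($Y = 4 \left(5 + 4\right) = 4 \cdot 9 = 36$)
$G{\left(k \right)} = \sqrt{36 + k}$ ($G{\left(k \right)} = \sqrt{k + 36} = \sqrt{36 + k}$)
$- 40 \left(G{\left(-3 \right)} + s\right) = - 40 \left(\sqrt{36 - 3} + 47\right) = - 40 \left(\sqrt{33} + 47\right) = - 40 \left(47 + \sqrt{33}\right) = -1880 - 40 \sqrt{33}$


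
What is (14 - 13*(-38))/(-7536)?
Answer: -127/1884 ≈ -0.067410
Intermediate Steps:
(14 - 13*(-38))/(-7536) = (14 + 494)*(-1/7536) = 508*(-1/7536) = -127/1884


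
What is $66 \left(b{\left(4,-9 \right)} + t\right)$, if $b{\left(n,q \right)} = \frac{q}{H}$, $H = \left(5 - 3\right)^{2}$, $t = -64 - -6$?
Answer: $- \frac{7953}{2} \approx -3976.5$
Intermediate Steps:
$t = -58$ ($t = -64 + 6 = -58$)
$H = 4$ ($H = 2^{2} = 4$)
$b{\left(n,q \right)} = \frac{q}{4}$
$66 \left(b{\left(4,-9 \right)} + t\right) = 66 \left(\frac{1}{4} \left(-9\right) - 58\right) = 66 \left(- \frac{9}{4} - 58\right) = 66 \left(- \frac{241}{4}\right) = - \frac{7953}{2}$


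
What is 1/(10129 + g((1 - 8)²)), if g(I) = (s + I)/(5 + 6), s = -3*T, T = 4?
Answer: 11/111456 ≈ 9.8694e-5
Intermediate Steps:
s = -12 (s = -3*4 = -12)
g(I) = -12/11 + I/11 (g(I) = (-12 + I)/(5 + 6) = (-12 + I)/11 = -12/11 + I/11)
1/(10129 + g((1 - 8)²)) = 1/(10129 + (-12/11 + (1 - 8)²/11)) = 1/(10129 + (-12/11 + (1/11)*(-7)²)) = 1/(10129 + (-12/11 + (1/11)*49)) = 1/(10129 + (-12/11 + 49/11)) = 1/(10129 + 37/11) = 1/(111456/11) = 11/111456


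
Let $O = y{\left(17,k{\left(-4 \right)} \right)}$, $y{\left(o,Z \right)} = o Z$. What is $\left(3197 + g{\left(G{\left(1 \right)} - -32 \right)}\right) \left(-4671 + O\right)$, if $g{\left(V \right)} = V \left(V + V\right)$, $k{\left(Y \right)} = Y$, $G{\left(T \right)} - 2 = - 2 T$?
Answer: $-24856055$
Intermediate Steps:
$G{\left(T \right)} = 2 - 2 T$
$y{\left(o,Z \right)} = Z o$
$O = -68$ ($O = \left(-4\right) 17 = -68$)
$g{\left(V \right)} = 2 V^{2}$ ($g{\left(V \right)} = V 2 V = 2 V^{2}$)
$\left(3197 + g{\left(G{\left(1 \right)} - -32 \right)}\right) \left(-4671 + O\right) = \left(3197 + 2 \left(\left(2 - 2\right) - -32\right)^{2}\right) \left(-4671 - 68\right) = \left(3197 + 2 \left(\left(2 - 2\right) + 32\right)^{2}\right) \left(-4739\right) = \left(3197 + 2 \left(0 + 32\right)^{2}\right) \left(-4739\right) = \left(3197 + 2 \cdot 32^{2}\right) \left(-4739\right) = \left(3197 + 2 \cdot 1024\right) \left(-4739\right) = \left(3197 + 2048\right) \left(-4739\right) = 5245 \left(-4739\right) = -24856055$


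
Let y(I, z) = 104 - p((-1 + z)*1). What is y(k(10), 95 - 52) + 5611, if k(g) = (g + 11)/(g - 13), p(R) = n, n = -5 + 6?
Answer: 5714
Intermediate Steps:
n = 1
p(R) = 1
k(g) = (11 + g)/(-13 + g)
y(I, z) = 103 (y(I, z) = 104 - 1*1 = 104 - 1 = 103)
y(k(10), 95 - 52) + 5611 = 103 + 5611 = 5714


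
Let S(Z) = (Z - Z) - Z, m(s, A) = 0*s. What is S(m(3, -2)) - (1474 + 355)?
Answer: -1829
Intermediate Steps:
m(s, A) = 0
S(Z) = -Z (S(Z) = 0 - Z = -Z)
S(m(3, -2)) - (1474 + 355) = -1*0 - (1474 + 355) = 0 - 1*1829 = 0 - 1829 = -1829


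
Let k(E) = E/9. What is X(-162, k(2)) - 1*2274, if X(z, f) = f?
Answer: -20464/9 ≈ -2273.8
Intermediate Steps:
k(E) = E/9 (k(E) = E*(1/9) = E/9)
X(-162, k(2)) - 1*2274 = (1/9)*2 - 1*2274 = 2/9 - 2274 = -20464/9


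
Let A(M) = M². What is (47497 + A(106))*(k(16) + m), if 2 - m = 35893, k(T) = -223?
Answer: -2121083562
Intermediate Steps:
m = -35891 (m = 2 - 1*35893 = 2 - 35893 = -35891)
(47497 + A(106))*(k(16) + m) = (47497 + 106²)*(-223 - 35891) = (47497 + 11236)*(-36114) = 58733*(-36114) = -2121083562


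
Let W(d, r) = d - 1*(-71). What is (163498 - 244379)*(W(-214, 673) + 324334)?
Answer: -26220892271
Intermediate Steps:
W(d, r) = 71 + d (W(d, r) = d + 71 = 71 + d)
(163498 - 244379)*(W(-214, 673) + 324334) = (163498 - 244379)*((71 - 214) + 324334) = -80881*(-143 + 324334) = -80881*324191 = -26220892271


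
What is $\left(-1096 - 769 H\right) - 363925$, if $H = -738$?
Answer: $202501$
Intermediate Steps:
$\left(-1096 - 769 H\right) - 363925 = \left(-1096 - -567522\right) - 363925 = \left(-1096 + 567522\right) - 363925 = 566426 - 363925 = 202501$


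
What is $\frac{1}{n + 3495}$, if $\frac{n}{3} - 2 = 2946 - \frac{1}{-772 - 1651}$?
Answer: $\frac{2423}{29897400} \approx 8.1044 \cdot 10^{-5}$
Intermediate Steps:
$n = \frac{21429015}{2423}$ ($n = 6 + 3 \left(2946 - \frac{1}{-772 - 1651}\right) = 6 + 3 \left(2946 - \frac{1}{-2423}\right) = 6 + 3 \left(2946 - - \frac{1}{2423}\right) = 6 + 3 \left(2946 + \frac{1}{2423}\right) = 6 + 3 \cdot \frac{7138159}{2423} = 6 + \frac{21414477}{2423} = \frac{21429015}{2423} \approx 8844.0$)
$\frac{1}{n + 3495} = \frac{1}{\frac{21429015}{2423} + 3495} = \frac{1}{\frac{29897400}{2423}} = \frac{2423}{29897400}$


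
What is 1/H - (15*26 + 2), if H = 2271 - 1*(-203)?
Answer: -969807/2474 ≈ -392.00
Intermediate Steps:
H = 2474 (H = 2271 + 203 = 2474)
1/H - (15*26 + 2) = 1/2474 - (15*26 + 2) = 1/2474 - (390 + 2) = 1/2474 - 1*392 = 1/2474 - 392 = -969807/2474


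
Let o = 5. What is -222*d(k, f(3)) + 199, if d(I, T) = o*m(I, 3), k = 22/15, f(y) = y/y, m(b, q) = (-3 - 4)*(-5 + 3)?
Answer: -15341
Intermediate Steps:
m(b, q) = 14 (m(b, q) = -7*(-2) = 14)
f(y) = 1
k = 22/15 (k = 22*(1/15) = 22/15 ≈ 1.4667)
d(I, T) = 70 (d(I, T) = 5*14 = 70)
-222*d(k, f(3)) + 199 = -222*70 + 199 = -15540 + 199 = -15341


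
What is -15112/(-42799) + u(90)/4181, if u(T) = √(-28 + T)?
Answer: 15112/42799 + √62/4181 ≈ 0.35498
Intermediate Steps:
-15112/(-42799) + u(90)/4181 = -15112/(-42799) + √(-28 + 90)/4181 = -15112*(-1/42799) + √62*(1/4181) = 15112/42799 + √62/4181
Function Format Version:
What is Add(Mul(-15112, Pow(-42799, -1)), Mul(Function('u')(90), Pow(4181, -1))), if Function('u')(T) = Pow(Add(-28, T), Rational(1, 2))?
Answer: Add(Rational(15112, 42799), Mul(Rational(1, 4181), Pow(62, Rational(1, 2)))) ≈ 0.35498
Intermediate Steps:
Add(Mul(-15112, Pow(-42799, -1)), Mul(Function('u')(90), Pow(4181, -1))) = Add(Mul(-15112, Pow(-42799, -1)), Mul(Pow(Add(-28, 90), Rational(1, 2)), Pow(4181, -1))) = Add(Mul(-15112, Rational(-1, 42799)), Mul(Pow(62, Rational(1, 2)), Rational(1, 4181))) = Add(Rational(15112, 42799), Mul(Rational(1, 4181), Pow(62, Rational(1, 2))))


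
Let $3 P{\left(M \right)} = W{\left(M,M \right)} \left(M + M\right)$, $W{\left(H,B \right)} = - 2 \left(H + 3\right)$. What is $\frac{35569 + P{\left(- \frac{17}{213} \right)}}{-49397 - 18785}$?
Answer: $- \frac{4841232179}{9280047474} \approx -0.52168$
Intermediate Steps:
$W{\left(H,B \right)} = -6 - 2 H$ ($W{\left(H,B \right)} = - 2 \left(3 + H\right) = -6 - 2 H$)
$P{\left(M \right)} = \frac{2 M \left(-6 - 2 M\right)}{3}$ ($P{\left(M \right)} = \frac{\left(-6 - 2 M\right) \left(M + M\right)}{3} = \frac{\left(-6 - 2 M\right) 2 M}{3} = \frac{2 M \left(-6 - 2 M\right)}{3}$)
$\frac{35569 + P{\left(- \frac{17}{213} \right)}}{-49397 - 18785} = \frac{35569 - \frac{4 \left(- \frac{17}{213}\right) \left(3 - \frac{17}{213}\right)}{3}}{-49397 - 18785} = \frac{35569 - \frac{4 \left(\left(-17\right) \frac{1}{213}\right) \left(3 - \frac{17}{213}\right)}{3}}{-68182} = \left(35569 - - \frac{68 \left(3 - \frac{17}{213}\right)}{639}\right) \left(- \frac{1}{68182}\right) = \left(35569 - \left(- \frac{68}{639}\right) \frac{622}{213}\right) \left(- \frac{1}{68182}\right) = \left(35569 + \frac{42296}{136107}\right) \left(- \frac{1}{68182}\right) = \frac{4841232179}{136107} \left(- \frac{1}{68182}\right) = - \frac{4841232179}{9280047474}$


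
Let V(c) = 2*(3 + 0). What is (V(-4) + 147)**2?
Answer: 23409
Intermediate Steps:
V(c) = 6 (V(c) = 2*3 = 6)
(V(-4) + 147)**2 = (6 + 147)**2 = 153**2 = 23409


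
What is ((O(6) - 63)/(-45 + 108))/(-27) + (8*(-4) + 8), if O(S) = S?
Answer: -13589/567 ≈ -23.966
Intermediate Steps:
((O(6) - 63)/(-45 + 108))/(-27) + (8*(-4) + 8) = ((6 - 63)/(-45 + 108))/(-27) + (8*(-4) + 8) = -57/63*(-1/27) + (-32 + 8) = -57*1/63*(-1/27) - 24 = -19/21*(-1/27) - 24 = 19/567 - 24 = -13589/567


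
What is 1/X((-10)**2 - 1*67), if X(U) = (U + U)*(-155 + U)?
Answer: -1/8052 ≈ -0.00012419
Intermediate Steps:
X(U) = 2*U*(-155 + U) (X(U) = (2*U)*(-155 + U) = 2*U*(-155 + U))
1/X((-10)**2 - 1*67) = 1/(2*((-10)**2 - 1*67)*(-155 + ((-10)**2 - 1*67))) = 1/(2*(100 - 67)*(-155 + (100 - 67))) = 1/(2*33*(-155 + 33)) = 1/(2*33*(-122)) = 1/(-8052) = -1/8052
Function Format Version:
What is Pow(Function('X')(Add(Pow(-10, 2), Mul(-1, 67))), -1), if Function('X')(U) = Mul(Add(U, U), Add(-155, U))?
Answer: Rational(-1, 8052) ≈ -0.00012419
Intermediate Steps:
Function('X')(U) = Mul(2, U, Add(-155, U)) (Function('X')(U) = Mul(Mul(2, U), Add(-155, U)) = Mul(2, U, Add(-155, U)))
Pow(Function('X')(Add(Pow(-10, 2), Mul(-1, 67))), -1) = Pow(Mul(2, Add(Pow(-10, 2), Mul(-1, 67)), Add(-155, Add(Pow(-10, 2), Mul(-1, 67)))), -1) = Pow(Mul(2, Add(100, -67), Add(-155, Add(100, -67))), -1) = Pow(Mul(2, 33, Add(-155, 33)), -1) = Pow(Mul(2, 33, -122), -1) = Pow(-8052, -1) = Rational(-1, 8052)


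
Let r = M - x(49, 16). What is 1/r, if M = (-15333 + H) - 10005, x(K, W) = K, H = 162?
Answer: -1/25225 ≈ -3.9643e-5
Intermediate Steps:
M = -25176 (M = (-15333 + 162) - 10005 = -15171 - 10005 = -25176)
r = -25225 (r = -25176 - 1*49 = -25176 - 49 = -25225)
1/r = 1/(-25225) = -1/25225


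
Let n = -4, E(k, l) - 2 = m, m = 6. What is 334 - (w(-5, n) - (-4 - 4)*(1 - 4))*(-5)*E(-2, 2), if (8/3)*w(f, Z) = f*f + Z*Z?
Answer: -11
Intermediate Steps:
E(k, l) = 8 (E(k, l) = 2 + 6 = 8)
w(f, Z) = 3*Z²/8 + 3*f²/8 (w(f, Z) = 3*(f*f + Z*Z)/8 = 3*(f² + Z²)/8 = 3*(Z² + f²)/8 = 3*Z²/8 + 3*f²/8)
334 - (w(-5, n) - (-4 - 4)*(1 - 4))*(-5)*E(-2, 2) = 334 - (((3/8)*(-4)² + (3/8)*(-5)²) - (-4 - 4)*(1 - 4))*(-5)*8 = 334 - (((3/8)*16 + (3/8)*25) - (-8)*(-3))*(-5)*8 = 334 - ((6 + 75/8) - 1*24)*(-5)*8 = 334 - (123/8 - 24)*(-5)*8 = 334 - (-69/8*(-5))*8 = 334 - 345*8/8 = 334 - 1*345 = 334 - 345 = -11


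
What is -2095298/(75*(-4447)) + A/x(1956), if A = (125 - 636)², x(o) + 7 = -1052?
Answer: -9430162327/39244775 ≈ -240.29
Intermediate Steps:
x(o) = -1059 (x(o) = -7 - 1052 = -1059)
A = 261121 (A = (-511)² = 261121)
-2095298/(75*(-4447)) + A/x(1956) = -2095298/(75*(-4447)) + 261121/(-1059) = -2095298/(-333525) + 261121*(-1/1059) = -2095298*(-1/333525) - 261121/1059 = 2095298/333525 - 261121/1059 = -9430162327/39244775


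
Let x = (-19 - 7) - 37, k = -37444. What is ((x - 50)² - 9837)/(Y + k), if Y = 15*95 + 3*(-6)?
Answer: -2932/36037 ≈ -0.081361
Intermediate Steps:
Y = 1407 (Y = 1425 - 18 = 1407)
x = -63 (x = -26 - 37 = -63)
((x - 50)² - 9837)/(Y + k) = ((-63 - 50)² - 9837)/(1407 - 37444) = ((-113)² - 9837)/(-36037) = (12769 - 9837)*(-1/36037) = 2932*(-1/36037) = -2932/36037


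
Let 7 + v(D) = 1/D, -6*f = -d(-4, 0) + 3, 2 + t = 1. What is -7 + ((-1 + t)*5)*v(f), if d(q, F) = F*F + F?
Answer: 83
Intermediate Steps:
t = -1 (t = -2 + 1 = -1)
d(q, F) = F + F**2 (d(q, F) = F**2 + F = F + F**2)
f = -1/2 (f = -(-0*(1 + 0) + 3)/6 = -(-0 + 3)/6 = -(-1*0 + 3)/6 = -(0 + 3)/6 = -1/6*3 = -1/2 ≈ -0.50000)
v(D) = -7 + 1/D
-7 + ((-1 + t)*5)*v(f) = -7 + ((-1 - 1)*5)*(-7 + 1/(-1/2)) = -7 + (-2*5)*(-7 - 2) = -7 - 10*(-9) = -7 + 90 = 83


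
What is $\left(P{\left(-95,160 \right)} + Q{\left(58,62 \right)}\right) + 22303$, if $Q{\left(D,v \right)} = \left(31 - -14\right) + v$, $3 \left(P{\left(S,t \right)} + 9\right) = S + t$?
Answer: $\frac{67268}{3} \approx 22423.0$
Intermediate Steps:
$P{\left(S,t \right)} = -9 + \frac{S}{3} + \frac{t}{3}$ ($P{\left(S,t \right)} = -9 + \frac{S + t}{3} = -9 + \left(\frac{S}{3} + \frac{t}{3}\right) = -9 + \frac{S}{3} + \frac{t}{3}$)
$Q{\left(D,v \right)} = 45 + v$ ($Q{\left(D,v \right)} = \left(31 + 14\right) + v = 45 + v$)
$\left(P{\left(-95,160 \right)} + Q{\left(58,62 \right)}\right) + 22303 = \left(\left(-9 + \frac{1}{3} \left(-95\right) + \frac{1}{3} \cdot 160\right) + \left(45 + 62\right)\right) + 22303 = \left(\left(-9 - \frac{95}{3} + \frac{160}{3}\right) + 107\right) + 22303 = \left(\frac{38}{3} + 107\right) + 22303 = \frac{359}{3} + 22303 = \frac{67268}{3}$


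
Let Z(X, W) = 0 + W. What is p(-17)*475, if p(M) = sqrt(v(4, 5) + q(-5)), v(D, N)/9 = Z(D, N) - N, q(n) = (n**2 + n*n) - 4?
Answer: 475*sqrt(46) ≈ 3221.6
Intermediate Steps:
Z(X, W) = W
q(n) = -4 + 2*n**2 (q(n) = (n**2 + n**2) - 4 = 2*n**2 - 4 = -4 + 2*n**2)
v(D, N) = 0 (v(D, N) = 9*(N - N) = 9*0 = 0)
p(M) = sqrt(46) (p(M) = sqrt(0 + (-4 + 2*(-5)**2)) = sqrt(0 + (-4 + 2*25)) = sqrt(0 + (-4 + 50)) = sqrt(0 + 46) = sqrt(46))
p(-17)*475 = sqrt(46)*475 = 475*sqrt(46)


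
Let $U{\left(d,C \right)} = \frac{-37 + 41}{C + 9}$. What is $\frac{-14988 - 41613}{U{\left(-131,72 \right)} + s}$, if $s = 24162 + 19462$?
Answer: $- \frac{4584681}{3533548} \approx -1.2975$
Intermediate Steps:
$U{\left(d,C \right)} = \frac{4}{9 + C}$
$s = 43624$
$\frac{-14988 - 41613}{U{\left(-131,72 \right)} + s} = \frac{-14988 - 41613}{\frac{4}{9 + 72} + 43624} = - \frac{56601}{\frac{4}{81} + 43624} = - \frac{56601}{\frac{3533548}{81}} = \left(-56601\right) \frac{81}{3533548} = - \frac{4584681}{3533548}$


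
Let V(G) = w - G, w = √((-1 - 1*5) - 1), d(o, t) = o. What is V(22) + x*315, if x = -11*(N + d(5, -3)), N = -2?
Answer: -10417 + I*√7 ≈ -10417.0 + 2.6458*I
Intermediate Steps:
w = I*√7 (w = √((-1 - 5) - 1) = √(-6 - 1) = √(-7) = I*√7 ≈ 2.6458*I)
V(G) = -G + I*√7 (V(G) = I*√7 - G = -G + I*√7)
x = -33 (x = -11*(-2 + 5) = -11*3 = -33)
V(22) + x*315 = (-1*22 + I*√7) - 33*315 = (-22 + I*√7) - 10395 = -10417 + I*√7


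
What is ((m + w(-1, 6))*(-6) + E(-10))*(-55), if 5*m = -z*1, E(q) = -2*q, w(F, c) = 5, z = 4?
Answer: 286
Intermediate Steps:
m = -⅘ (m = (-1*4*1)/5 = (-4*1)/5 = (⅕)*(-4) = -⅘ ≈ -0.80000)
((m + w(-1, 6))*(-6) + E(-10))*(-55) = ((-⅘ + 5)*(-6) - 2*(-10))*(-55) = ((21/5)*(-6) + 20)*(-55) = (-126/5 + 20)*(-55) = -26/5*(-55) = 286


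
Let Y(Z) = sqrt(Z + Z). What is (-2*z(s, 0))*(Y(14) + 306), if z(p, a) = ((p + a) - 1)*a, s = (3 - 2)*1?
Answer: 0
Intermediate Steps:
s = 1 (s = 1*1 = 1)
z(p, a) = a*(-1 + a + p) (z(p, a) = ((a + p) - 1)*a = (-1 + a + p)*a = a*(-1 + a + p))
Y(Z) = sqrt(2)*sqrt(Z) (Y(Z) = sqrt(2*Z) = sqrt(2)*sqrt(Z))
(-2*z(s, 0))*(Y(14) + 306) = (-0*(-1 + 0 + 1))*(sqrt(2)*sqrt(14) + 306) = (-0*0)*(2*sqrt(7) + 306) = (-2*0)*(306 + 2*sqrt(7)) = 0*(306 + 2*sqrt(7)) = 0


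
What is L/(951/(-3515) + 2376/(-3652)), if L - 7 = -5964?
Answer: 1737924965/268743 ≈ 6466.9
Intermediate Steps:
L = -5957 (L = 7 - 5964 = -5957)
L/(951/(-3515) + 2376/(-3652)) = -5957/(951/(-3515) + 2376/(-3652)) = -5957/(951*(-1/3515) + 2376*(-1/3652)) = -5957/(-951/3515 - 54/83) = -5957/(-268743/291745) = -5957*(-291745/268743) = 1737924965/268743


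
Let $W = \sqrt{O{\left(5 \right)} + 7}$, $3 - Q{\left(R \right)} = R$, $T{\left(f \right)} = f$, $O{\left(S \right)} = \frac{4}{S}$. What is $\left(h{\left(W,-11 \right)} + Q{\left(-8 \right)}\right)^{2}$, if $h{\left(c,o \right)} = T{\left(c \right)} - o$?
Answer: $\frac{\left(110 + \sqrt{195}\right)^{2}}{25} \approx 614.69$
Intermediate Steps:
$Q{\left(R \right)} = 3 - R$
$W = \frac{\sqrt{195}}{5}$ ($W = \sqrt{\frac{4}{5} + 7} = \sqrt{\frac{39}{5}} = \frac{\sqrt{195}}{5} \approx 2.7928$)
$h{\left(c,o \right)} = c - o$
$\left(h{\left(W,-11 \right)} + Q{\left(-8 \right)}\right)^{2} = \left(\left(\frac{\sqrt{195}}{5} - -11\right) + \left(3 - -8\right)\right)^{2} = \left(\left(\frac{\sqrt{195}}{5} + 11\right) + \left(3 + 8\right)\right)^{2} = \left(\left(11 + \frac{\sqrt{195}}{5}\right) + 11\right)^{2} = \left(22 + \frac{\sqrt{195}}{5}\right)^{2}$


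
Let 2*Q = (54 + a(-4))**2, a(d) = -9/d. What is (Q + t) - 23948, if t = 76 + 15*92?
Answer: -669119/32 ≈ -20910.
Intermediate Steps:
Q = 50625/32 (Q = (54 - 9/(-4))**2/2 = (54 - 9*(-1/4))**2/2 = (54 + 9/4)**2/2 = (225/4)**2/2 = (1/2)*(50625/16) = 50625/32 ≈ 1582.0)
t = 1456 (t = 76 + 1380 = 1456)
(Q + t) - 23948 = (50625/32 + 1456) - 23948 = 97217/32 - 23948 = -669119/32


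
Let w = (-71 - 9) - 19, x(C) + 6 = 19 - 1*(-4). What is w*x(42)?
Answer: -1683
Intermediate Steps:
x(C) = 17 (x(C) = -6 + (19 - 1*(-4)) = -6 + (19 + 4) = -6 + 23 = 17)
w = -99 (w = -80 - 19 = -99)
w*x(42) = -99*17 = -1683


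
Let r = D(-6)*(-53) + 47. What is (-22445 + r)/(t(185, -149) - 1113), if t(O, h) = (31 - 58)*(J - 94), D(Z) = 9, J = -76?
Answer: -125/19 ≈ -6.5789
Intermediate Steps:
t(O, h) = 4590 (t(O, h) = (31 - 58)*(-76 - 94) = -27*(-170) = 4590)
r = -430 (r = 9*(-53) + 47 = -477 + 47 = -430)
(-22445 + r)/(t(185, -149) - 1113) = (-22445 - 430)/(4590 - 1113) = -22875/3477 = -22875*1/3477 = -125/19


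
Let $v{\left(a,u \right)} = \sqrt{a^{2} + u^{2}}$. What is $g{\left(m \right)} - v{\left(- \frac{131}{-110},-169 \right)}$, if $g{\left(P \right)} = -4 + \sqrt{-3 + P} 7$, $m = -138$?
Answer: $-4 - \frac{\sqrt{345605261}}{110} + 7 i \sqrt{141} \approx -173.0 + 83.12 i$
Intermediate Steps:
$g{\left(P \right)} = -4 + 7 \sqrt{-3 + P}$
$g{\left(m \right)} - v{\left(- \frac{131}{-110},-169 \right)} = \left(-4 + 7 \sqrt{-3 - 138}\right) - \sqrt{\left(- \frac{131}{-110}\right)^{2} + \left(-169\right)^{2}} = \left(-4 + 7 \sqrt{-141}\right) - \sqrt{\left(\left(-131\right) \left(- \frac{1}{110}\right)\right)^{2} + 28561} = \left(-4 + 7 i \sqrt{141}\right) - \sqrt{\left(\frac{131}{110}\right)^{2} + 28561} = \left(-4 + 7 i \sqrt{141}\right) - \sqrt{\frac{17161}{12100} + 28561} = \left(-4 + 7 i \sqrt{141}\right) - \sqrt{\frac{345605261}{12100}} = \left(-4 + 7 i \sqrt{141}\right) - \frac{\sqrt{345605261}}{110} = -4 - \frac{\sqrt{345605261}}{110} + 7 i \sqrt{141}$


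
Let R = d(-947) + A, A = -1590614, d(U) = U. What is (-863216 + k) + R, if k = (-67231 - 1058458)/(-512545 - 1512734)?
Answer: -4971607182094/2025279 ≈ -2.4548e+6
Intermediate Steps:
k = 1125689/2025279 (k = -1125689/(-2025279) = -1125689*(-1/2025279) = 1125689/2025279 ≈ 0.55582)
R = -1591561 (R = -947 - 1590614 = -1591561)
(-863216 + k) + R = (-863216 + 1125689/2025279) - 1591561 = -1748252111575/2025279 - 1591561 = -4971607182094/2025279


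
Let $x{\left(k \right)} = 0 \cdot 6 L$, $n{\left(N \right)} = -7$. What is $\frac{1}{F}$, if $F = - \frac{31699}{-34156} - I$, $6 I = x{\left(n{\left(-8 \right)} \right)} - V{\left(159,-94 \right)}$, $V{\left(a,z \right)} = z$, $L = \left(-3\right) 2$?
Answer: $- \frac{102468}{1510235} \approx -0.067849$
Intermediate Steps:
$L = -6$
$x{\left(k \right)} = 0$ ($x{\left(k \right)} = 0 \cdot 6 \left(-6\right) = 0 \left(-6\right) = 0$)
$I = \frac{47}{3}$ ($I = \frac{0 - -94}{6} = \frac{0 + 94}{6} = \frac{1}{6} \cdot 94 = \frac{47}{3} \approx 15.667$)
$F = - \frac{1510235}{102468}$ ($F = - \frac{31699}{-34156} - \frac{47}{3} = \left(-31699\right) \left(- \frac{1}{34156}\right) - \frac{47}{3} = \frac{31699}{34156} - \frac{47}{3} = - \frac{1510235}{102468} \approx -14.739$)
$\frac{1}{F} = \frac{1}{- \frac{1510235}{102468}} = - \frac{102468}{1510235}$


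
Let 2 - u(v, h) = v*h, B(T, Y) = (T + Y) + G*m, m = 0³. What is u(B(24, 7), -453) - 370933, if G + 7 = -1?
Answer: -356888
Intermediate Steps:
G = -8 (G = -7 - 1 = -8)
m = 0
B(T, Y) = T + Y (B(T, Y) = (T + Y) - 8*0 = (T + Y) + 0 = T + Y)
u(v, h) = 2 - h*v (u(v, h) = 2 - v*h = 2 - h*v)
u(B(24, 7), -453) - 370933 = (2 - 1*(-453)*(24 + 7)) - 370933 = (2 - 1*(-453)*31) - 370933 = (2 + 14043) - 370933 = 14045 - 370933 = -356888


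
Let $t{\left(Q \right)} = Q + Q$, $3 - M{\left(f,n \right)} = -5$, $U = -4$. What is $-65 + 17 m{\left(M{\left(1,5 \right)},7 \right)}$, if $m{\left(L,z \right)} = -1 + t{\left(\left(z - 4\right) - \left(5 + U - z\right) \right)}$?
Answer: $224$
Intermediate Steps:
$M{\left(f,n \right)} = 8$ ($M{\left(f,n \right)} = 3 - -5 = 3 + 5 = 8$)
$t{\left(Q \right)} = 2 Q$
$m{\left(L,z \right)} = -11 + 4 z$ ($m{\left(L,z \right)} = -1 + 2 \left(\left(z - 4\right) + \left(z - 1\right)\right) = -1 + 2 \left(\left(-4 + z\right) + \left(z + \left(-5 + 4\right)\right)\right) = -1 + 2 \left(\left(-4 + z\right) + \left(z - 1\right)\right) = -1 + 2 \left(\left(-4 + z\right) + \left(-1 + z\right)\right) = -1 + 2 \left(-5 + 2 z\right) = -1 + \left(-10 + 4 z\right) = -11 + 4 z$)
$-65 + 17 m{\left(M{\left(1,5 \right)},7 \right)} = -65 + 17 \left(-11 + 4 \cdot 7\right) = -65 + 17 \left(-11 + 28\right) = -65 + 17 \cdot 17 = -65 + 289 = 224$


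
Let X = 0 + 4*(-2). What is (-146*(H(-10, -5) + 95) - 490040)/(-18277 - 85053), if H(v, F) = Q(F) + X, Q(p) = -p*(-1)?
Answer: 251006/51665 ≈ 4.8583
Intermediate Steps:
Q(p) = p
X = -8 (X = 0 - 8 = -8)
H(v, F) = -8 + F (H(v, F) = F - 8 = -8 + F)
(-146*(H(-10, -5) + 95) - 490040)/(-18277 - 85053) = (-146*((-8 - 5) + 95) - 490040)/(-18277 - 85053) = (-146*(-13 + 95) - 490040)/(-103330) = (-146*82 - 490040)*(-1/103330) = (-11972 - 490040)*(-1/103330) = -502012*(-1/103330) = 251006/51665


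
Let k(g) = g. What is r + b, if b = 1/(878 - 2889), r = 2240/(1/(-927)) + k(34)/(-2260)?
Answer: -4718655481717/2272430 ≈ -2.0765e+6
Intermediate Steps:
r = -2346422417/1130 (r = 2240/(1/(-927)) + 34/(-2260) = 2240/(-1/927) + 34*(-1/2260) = 2240*(-927) - 17/1130 = -2076480 - 17/1130 = -2346422417/1130 ≈ -2.0765e+6)
b = -1/2011 (b = 1/(-2011) = -1/2011 ≈ -0.00049726)
r + b = -2346422417/1130 - 1/2011 = -4718655481717/2272430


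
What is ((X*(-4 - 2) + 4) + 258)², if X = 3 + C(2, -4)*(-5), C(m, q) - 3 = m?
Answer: 155236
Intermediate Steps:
C(m, q) = 3 + m
X = -22 (X = 3 + (3 + 2)*(-5) = 3 + 5*(-5) = 3 - 25 = -22)
((X*(-4 - 2) + 4) + 258)² = ((-22*(-4 - 2) + 4) + 258)² = ((-22*(-6) + 4) + 258)² = ((132 + 4) + 258)² = (136 + 258)² = 394² = 155236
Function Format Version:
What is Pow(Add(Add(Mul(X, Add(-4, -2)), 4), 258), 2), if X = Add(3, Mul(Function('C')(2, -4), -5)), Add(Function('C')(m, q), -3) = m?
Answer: 155236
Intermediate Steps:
Function('C')(m, q) = Add(3, m)
X = -22 (X = Add(3, Mul(Add(3, 2), -5)) = Add(3, Mul(5, -5)) = Add(3, -25) = -22)
Pow(Add(Add(Mul(X, Add(-4, -2)), 4), 258), 2) = Pow(Add(Add(Mul(-22, Add(-4, -2)), 4), 258), 2) = Pow(Add(Add(Mul(-22, -6), 4), 258), 2) = Pow(Add(Add(132, 4), 258), 2) = Pow(Add(136, 258), 2) = Pow(394, 2) = 155236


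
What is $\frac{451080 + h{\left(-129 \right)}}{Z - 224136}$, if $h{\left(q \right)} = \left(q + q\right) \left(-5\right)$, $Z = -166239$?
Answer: $- \frac{30158}{26025} \approx -1.1588$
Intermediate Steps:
$h{\left(q \right)} = - 10 q$ ($h{\left(q \right)} = 2 q \left(-5\right) = - 10 q$)
$\frac{451080 + h{\left(-129 \right)}}{Z - 224136} = \frac{451080 - -1290}{-166239 - 224136} = \frac{451080 + 1290}{-390375} = 452370 \left(- \frac{1}{390375}\right) = - \frac{30158}{26025}$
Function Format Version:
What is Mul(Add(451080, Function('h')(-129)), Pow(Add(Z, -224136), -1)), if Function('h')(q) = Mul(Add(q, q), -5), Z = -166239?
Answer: Rational(-30158, 26025) ≈ -1.1588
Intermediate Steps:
Function('h')(q) = Mul(-10, q) (Function('h')(q) = Mul(Mul(2, q), -5) = Mul(-10, q))
Mul(Add(451080, Function('h')(-129)), Pow(Add(Z, -224136), -1)) = Mul(Add(451080, Mul(-10, -129)), Pow(Add(-166239, -224136), -1)) = Mul(Add(451080, 1290), Pow(-390375, -1)) = Mul(452370, Rational(-1, 390375)) = Rational(-30158, 26025)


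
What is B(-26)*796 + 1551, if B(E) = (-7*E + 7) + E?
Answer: 131299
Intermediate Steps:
B(E) = 7 - 6*E (B(E) = (7 - 7*E) + E = 7 - 6*E)
B(-26)*796 + 1551 = (7 - 6*(-26))*796 + 1551 = (7 + 156)*796 + 1551 = 163*796 + 1551 = 129748 + 1551 = 131299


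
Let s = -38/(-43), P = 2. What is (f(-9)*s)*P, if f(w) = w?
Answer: -684/43 ≈ -15.907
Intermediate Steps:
s = 38/43 (s = -38*(-1/43) = 38/43 ≈ 0.88372)
(f(-9)*s)*P = -9*38/43*2 = -342/43*2 = -684/43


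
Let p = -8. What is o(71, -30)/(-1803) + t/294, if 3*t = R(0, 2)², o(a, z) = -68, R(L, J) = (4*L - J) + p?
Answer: 40046/265041 ≈ 0.15109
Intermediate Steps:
R(L, J) = -8 - J + 4*L (R(L, J) = (4*L - J) - 8 = (-J + 4*L) - 8 = -8 - J + 4*L)
t = 100/3 (t = (-8 - 1*2 + 4*0)²/3 = (-8 - 2 + 0)²/3 = (⅓)*(-10)² = (⅓)*100 = 100/3 ≈ 33.333)
o(71, -30)/(-1803) + t/294 = -68/(-1803) + (100/3)/294 = -68*(-1/1803) + (100/3)*(1/294) = 68/1803 + 50/441 = 40046/265041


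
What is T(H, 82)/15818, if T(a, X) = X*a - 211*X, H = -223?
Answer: -17794/7909 ≈ -2.2498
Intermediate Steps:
T(a, X) = -211*X + X*a
T(H, 82)/15818 = (82*(-211 - 223))/15818 = (82*(-434))*(1/15818) = -35588*1/15818 = -17794/7909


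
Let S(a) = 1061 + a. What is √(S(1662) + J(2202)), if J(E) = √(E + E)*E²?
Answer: √(2723 + 9697608*√1101) ≈ 17938.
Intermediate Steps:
J(E) = √2*E^(5/2) (J(E) = √(2*E)*E² = (√2*√E)*E² = √2*E^(5/2))
√(S(1662) + J(2202)) = √((1061 + 1662) + √2*2202^(5/2)) = √(2723 + √2*(4848804*√2202)) = √(2723 + 9697608*√1101)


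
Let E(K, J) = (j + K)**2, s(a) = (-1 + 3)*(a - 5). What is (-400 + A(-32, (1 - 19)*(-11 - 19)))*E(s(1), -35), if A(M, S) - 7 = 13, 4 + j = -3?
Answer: -85500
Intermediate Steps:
j = -7 (j = -4 - 3 = -7)
s(a) = -10 + 2*a (s(a) = 2*(-5 + a) = -10 + 2*a)
E(K, J) = (-7 + K)**2
A(M, S) = 20 (A(M, S) = 7 + 13 = 20)
(-400 + A(-32, (1 - 19)*(-11 - 19)))*E(s(1), -35) = (-400 + 20)*(-7 + (-10 + 2*1))**2 = -380*(-7 + (-10 + 2))**2 = -380*(-7 - 8)**2 = -380*(-15)**2 = -380*225 = -85500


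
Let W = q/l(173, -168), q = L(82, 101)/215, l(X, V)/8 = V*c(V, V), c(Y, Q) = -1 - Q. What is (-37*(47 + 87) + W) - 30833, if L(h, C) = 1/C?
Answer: -174441336861121/4873888320 ≈ -35791.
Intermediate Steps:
l(X, V) = 8*V*(-1 - V) (l(X, V) = 8*(V*(-1 - V)) = 8*V*(-1 - V))
q = 1/21715 (q = 1/(101*215) = (1/101)*(1/215) = 1/21715 ≈ 4.6051e-5)
W = -1/4873888320 (W = 1/(21715*((-8*(-168)*(1 - 168)))) = 1/(21715*((-8*(-168)*(-167)))) = (1/21715)/(-224448) = (1/21715)*(-1/224448) = -1/4873888320 ≈ -2.0517e-10)
(-37*(47 + 87) + W) - 30833 = (-37*(47 + 87) - 1/4873888320) - 30833 = (-37*134 - 1/4873888320) - 30833 = (-4958 - 1/4873888320) - 30833 = -24164738290561/4873888320 - 30833 = -174441336861121/4873888320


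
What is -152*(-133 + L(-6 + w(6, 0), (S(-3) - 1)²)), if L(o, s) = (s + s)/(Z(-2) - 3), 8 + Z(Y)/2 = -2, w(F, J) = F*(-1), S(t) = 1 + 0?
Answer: 20216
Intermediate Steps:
S(t) = 1
w(F, J) = -F
Z(Y) = -20 (Z(Y) = -16 + 2*(-2) = -16 - 4 = -20)
L(o, s) = -2*s/23 (L(o, s) = (s + s)/(-20 - 3) = (2*s)/(-23) = (2*s)*(-1/23) = -2*s/23)
-152*(-133 + L(-6 + w(6, 0), (S(-3) - 1)²)) = -152*(-133 - 2*(1 - 1)²/23) = -152*(-133 - 2/23*0²) = -152*(-133 - 2/23*0) = -152*(-133 + 0) = -152*(-133) = 20216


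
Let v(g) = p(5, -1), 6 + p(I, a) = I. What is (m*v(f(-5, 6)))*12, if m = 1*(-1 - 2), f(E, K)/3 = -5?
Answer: 36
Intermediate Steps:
p(I, a) = -6 + I
f(E, K) = -15 (f(E, K) = 3*(-5) = -15)
v(g) = -1 (v(g) = -6 + 5 = -1)
m = -3 (m = 1*(-3) = -3)
(m*v(f(-5, 6)))*12 = -3*(-1)*12 = 3*12 = 36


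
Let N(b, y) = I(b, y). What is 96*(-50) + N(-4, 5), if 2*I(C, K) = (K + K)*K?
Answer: -4775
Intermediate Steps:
I(C, K) = K**2 (I(C, K) = ((K + K)*K)/2 = ((2*K)*K)/2 = (2*K**2)/2 = K**2)
N(b, y) = y**2
96*(-50) + N(-4, 5) = 96*(-50) + 5**2 = -4800 + 25 = -4775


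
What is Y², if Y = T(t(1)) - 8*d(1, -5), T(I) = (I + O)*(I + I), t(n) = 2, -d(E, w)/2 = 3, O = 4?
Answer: 5184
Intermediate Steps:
d(E, w) = -6 (d(E, w) = -2*3 = -6)
T(I) = 2*I*(4 + I) (T(I) = (I + 4)*(I + I) = (4 + I)*(2*I) = 2*I*(4 + I))
Y = 72 (Y = 2*2*(4 + 2) - 8*(-6) = 2*2*6 + 48 = 24 + 48 = 72)
Y² = 72² = 5184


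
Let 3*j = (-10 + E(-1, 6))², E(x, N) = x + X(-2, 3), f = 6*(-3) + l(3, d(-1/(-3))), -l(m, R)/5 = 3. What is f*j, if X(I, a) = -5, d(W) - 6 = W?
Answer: -2816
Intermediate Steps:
d(W) = 6 + W
l(m, R) = -15 (l(m, R) = -5*3 = -15)
f = -33 (f = 6*(-3) - 15 = -18 - 15 = -33)
E(x, N) = -5 + x (E(x, N) = x - 5 = -5 + x)
j = 256/3 (j = (-10 + (-5 - 1))²/3 = (-10 - 6)²/3 = (⅓)*(-16)² = (⅓)*256 = 256/3 ≈ 85.333)
f*j = -33*256/3 = -2816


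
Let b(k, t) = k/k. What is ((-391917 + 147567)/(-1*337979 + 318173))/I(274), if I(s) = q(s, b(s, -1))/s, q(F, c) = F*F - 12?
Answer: 5579325/123893132 ≈ 0.045033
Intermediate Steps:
b(k, t) = 1
q(F, c) = -12 + F**2 (q(F, c) = F**2 - 12 = -12 + F**2)
I(s) = (-12 + s**2)/s
((-391917 + 147567)/(-1*337979 + 318173))/I(274) = ((-391917 + 147567)/(-1*337979 + 318173))/(274 - 12/274) = (-244350/(-337979 + 318173))/(274 - 12*1/274) = (-244350/(-19806))/(274 - 6/137) = (-244350*(-1/19806))/(37532/137) = (40725/3301)*(137/37532) = 5579325/123893132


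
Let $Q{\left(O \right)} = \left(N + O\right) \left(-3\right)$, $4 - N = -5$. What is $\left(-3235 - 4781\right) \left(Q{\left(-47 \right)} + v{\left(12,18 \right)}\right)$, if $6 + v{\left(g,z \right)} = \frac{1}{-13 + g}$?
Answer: $-857712$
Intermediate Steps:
$N = 9$ ($N = 4 - -5 = 4 + 5 = 9$)
$Q{\left(O \right)} = -27 - 3 O$ ($Q{\left(O \right)} = \left(9 + O\right) \left(-3\right) = -27 - 3 O$)
$v{\left(g,z \right)} = -6 + \frac{1}{-13 + g}$
$\left(-3235 - 4781\right) \left(Q{\left(-47 \right)} + v{\left(12,18 \right)}\right) = \left(-3235 - 4781\right) \left(\left(-27 - -141\right) + \frac{79 - 72}{-13 + 12}\right) = - 8016 \left(\left(-27 + 141\right) + \frac{79 - 72}{-1}\right) = - 8016 \left(114 - 7\right) = \left(-8016\right) 107 = -857712$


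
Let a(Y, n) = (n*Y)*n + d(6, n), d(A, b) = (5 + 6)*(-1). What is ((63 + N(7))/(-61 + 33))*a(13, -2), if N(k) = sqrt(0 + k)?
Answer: -369/4 - 41*sqrt(7)/28 ≈ -96.124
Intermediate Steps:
d(A, b) = -11 (d(A, b) = 11*(-1) = -11)
a(Y, n) = -11 + Y*n**2 (a(Y, n) = (n*Y)*n - 11 = (Y*n)*n - 11 = Y*n**2 - 11 = -11 + Y*n**2)
N(k) = sqrt(k)
((63 + N(7))/(-61 + 33))*a(13, -2) = ((63 + sqrt(7))/(-61 + 33))*(-11 + 13*(-2)**2) = ((63 + sqrt(7))/(-28))*(-11 + 13*4) = ((63 + sqrt(7))*(-1/28))*(-11 + 52) = (-9/4 - sqrt(7)/28)*41 = -369/4 - 41*sqrt(7)/28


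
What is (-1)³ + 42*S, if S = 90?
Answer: 3779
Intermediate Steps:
(-1)³ + 42*S = (-1)³ + 42*90 = -1 + 3780 = 3779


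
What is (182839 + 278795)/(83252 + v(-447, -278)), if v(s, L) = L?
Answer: 76939/13829 ≈ 5.5636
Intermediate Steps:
(182839 + 278795)/(83252 + v(-447, -278)) = (182839 + 278795)/(83252 - 278) = 461634/82974 = 461634*(1/82974) = 76939/13829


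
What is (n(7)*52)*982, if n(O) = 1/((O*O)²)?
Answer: 51064/2401 ≈ 21.268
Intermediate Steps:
n(O) = O⁻⁴ (n(O) = 1/((O²)²) = 1/(O⁴) = O⁻⁴)
(n(7)*52)*982 = (52/7⁴)*982 = ((1/2401)*52)*982 = (52/2401)*982 = 51064/2401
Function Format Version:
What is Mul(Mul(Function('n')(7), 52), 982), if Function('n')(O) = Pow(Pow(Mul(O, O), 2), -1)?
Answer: Rational(51064, 2401) ≈ 21.268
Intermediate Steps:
Function('n')(O) = Pow(O, -4) (Function('n')(O) = Pow(Pow(Pow(O, 2), 2), -1) = Pow(Pow(O, 4), -1) = Pow(O, -4))
Mul(Mul(Function('n')(7), 52), 982) = Mul(Mul(Pow(7, -4), 52), 982) = Mul(Mul(Rational(1, 2401), 52), 982) = Mul(Rational(52, 2401), 982) = Rational(51064, 2401)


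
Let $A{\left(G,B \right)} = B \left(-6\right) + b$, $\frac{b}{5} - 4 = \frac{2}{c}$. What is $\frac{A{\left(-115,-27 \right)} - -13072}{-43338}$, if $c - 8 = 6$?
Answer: $- \frac{2993}{9786} \approx -0.30585$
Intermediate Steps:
$c = 14$ ($c = 8 + 6 = 14$)
$b = \frac{145}{7}$ ($b = 20 + 5 \cdot \frac{2}{14} = 20 + 5 \cdot 2 \cdot \frac{1}{14} = 20 + 5 \cdot \frac{1}{7} = 20 + \frac{5}{7} = \frac{145}{7} \approx 20.714$)
$A{\left(G,B \right)} = \frac{145}{7} - 6 B$ ($A{\left(G,B \right)} = B \left(-6\right) + \frac{145}{7} = - 6 B + \frac{145}{7} = \frac{145}{7} - 6 B$)
$\frac{A{\left(-115,-27 \right)} - -13072}{-43338} = \frac{\left(\frac{145}{7} - -162\right) - -13072}{-43338} = \left(\left(\frac{145}{7} + 162\right) + 13072\right) \left(- \frac{1}{43338}\right) = \left(\frac{1279}{7} + 13072\right) \left(- \frac{1}{43338}\right) = \frac{92783}{7} \left(- \frac{1}{43338}\right) = - \frac{2993}{9786}$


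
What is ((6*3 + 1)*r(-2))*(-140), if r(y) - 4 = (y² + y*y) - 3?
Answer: -23940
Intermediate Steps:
r(y) = 1 + 2*y² (r(y) = 4 + ((y² + y*y) - 3) = 4 + ((y² + y²) - 3) = 4 + (2*y² - 3) = 4 + (-3 + 2*y²) = 1 + 2*y²)
((6*3 + 1)*r(-2))*(-140) = ((6*3 + 1)*(1 + 2*(-2)²))*(-140) = ((18 + 1)*(1 + 2*4))*(-140) = (19*(1 + 8))*(-140) = (19*9)*(-140) = 171*(-140) = -23940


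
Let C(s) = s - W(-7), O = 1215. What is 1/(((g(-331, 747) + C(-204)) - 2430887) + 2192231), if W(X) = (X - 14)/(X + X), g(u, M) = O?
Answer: -2/475293 ≈ -4.2079e-6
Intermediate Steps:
g(u, M) = 1215
W(X) = (-14 + X)/(2*X) (W(X) = (-14 + X)/((2*X)) = (-14 + X)*(1/(2*X)) = (-14 + X)/(2*X))
C(s) = -3/2 + s (C(s) = s - (-14 - 7)/(2*(-7)) = s - (-1)*(-21)/(2*7) = s - 1*3/2 = s - 3/2 = -3/2 + s)
1/(((g(-331, 747) + C(-204)) - 2430887) + 2192231) = 1/(((1215 + (-3/2 - 204)) - 2430887) + 2192231) = 1/(((1215 - 411/2) - 2430887) + 2192231) = 1/((2019/2 - 2430887) + 2192231) = 1/(-4859755/2 + 2192231) = 1/(-475293/2) = -2/475293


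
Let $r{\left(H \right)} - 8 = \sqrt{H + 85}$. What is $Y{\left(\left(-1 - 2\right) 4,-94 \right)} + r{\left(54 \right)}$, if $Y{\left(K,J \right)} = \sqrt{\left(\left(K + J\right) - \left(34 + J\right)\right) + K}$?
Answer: $8 + \sqrt{139} + i \sqrt{58} \approx 19.79 + 7.6158 i$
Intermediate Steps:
$r{\left(H \right)} = 8 + \sqrt{85 + H}$ ($r{\left(H \right)} = 8 + \sqrt{H + 85} = 8 + \sqrt{85 + H}$)
$Y{\left(K,J \right)} = \sqrt{-34 + 2 K}$ ($Y{\left(K,J \right)} = \sqrt{\left(\left(J + K\right) - \left(34 + J\right)\right) + K} = \sqrt{\left(-34 + K\right) + K} = \sqrt{-34 + 2 K}$)
$Y{\left(\left(-1 - 2\right) 4,-94 \right)} + r{\left(54 \right)} = \sqrt{-34 + 2 \left(-1 - 2\right) 4} + \left(8 + \sqrt{85 + 54}\right) = \sqrt{-34 + 2 \left(\left(-3\right) 4\right)} + \left(8 + \sqrt{139}\right) = \sqrt{-34 + 2 \left(-12\right)} + \left(8 + \sqrt{139}\right) = \sqrt{-34 - 24} + \left(8 + \sqrt{139}\right) = \sqrt{-58} + \left(8 + \sqrt{139}\right) = i \sqrt{58} + \left(8 + \sqrt{139}\right) = 8 + \sqrt{139} + i \sqrt{58}$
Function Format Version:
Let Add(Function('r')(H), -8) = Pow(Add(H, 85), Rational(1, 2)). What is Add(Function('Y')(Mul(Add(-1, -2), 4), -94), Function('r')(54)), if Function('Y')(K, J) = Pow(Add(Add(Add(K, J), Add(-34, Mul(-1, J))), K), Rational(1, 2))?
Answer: Add(8, Pow(139, Rational(1, 2)), Mul(I, Pow(58, Rational(1, 2)))) ≈ Add(19.790, Mul(7.6158, I))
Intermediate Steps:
Function('r')(H) = Add(8, Pow(Add(85, H), Rational(1, 2))) (Function('r')(H) = Add(8, Pow(Add(H, 85), Rational(1, 2))) = Add(8, Pow(Add(85, H), Rational(1, 2))))
Function('Y')(K, J) = Pow(Add(-34, Mul(2, K)), Rational(1, 2)) (Function('Y')(K, J) = Pow(Add(Add(Add(J, K), Add(-34, Mul(-1, J))), K), Rational(1, 2)) = Pow(Add(Add(-34, K), K), Rational(1, 2)) = Pow(Add(-34, Mul(2, K)), Rational(1, 2)))
Add(Function('Y')(Mul(Add(-1, -2), 4), -94), Function('r')(54)) = Add(Pow(Add(-34, Mul(2, Mul(Add(-1, -2), 4))), Rational(1, 2)), Add(8, Pow(Add(85, 54), Rational(1, 2)))) = Add(Pow(Add(-34, Mul(2, Mul(-3, 4))), Rational(1, 2)), Add(8, Pow(139, Rational(1, 2)))) = Add(Pow(Add(-34, Mul(2, -12)), Rational(1, 2)), Add(8, Pow(139, Rational(1, 2)))) = Add(Pow(Add(-34, -24), Rational(1, 2)), Add(8, Pow(139, Rational(1, 2)))) = Add(Pow(-58, Rational(1, 2)), Add(8, Pow(139, Rational(1, 2)))) = Add(Mul(I, Pow(58, Rational(1, 2))), Add(8, Pow(139, Rational(1, 2)))) = Add(8, Pow(139, Rational(1, 2)), Mul(I, Pow(58, Rational(1, 2))))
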